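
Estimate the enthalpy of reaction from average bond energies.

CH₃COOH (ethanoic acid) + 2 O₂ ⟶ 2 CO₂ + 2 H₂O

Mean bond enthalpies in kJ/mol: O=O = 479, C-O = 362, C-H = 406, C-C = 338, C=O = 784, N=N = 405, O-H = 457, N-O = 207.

ΔH ≈ −847 kJ

Bonds broken (reactants):
  C-C: 1 × 338 = 338
  C-H: 3 × 406 = 1218
  C-O: 1 × 362 = 362
  C=O: 1 × 784 = 784
  O-H: 1 × 457 = 457
  O=O: 2 × 479 = 958
  Σ(broken) = 4117 kJ
Bonds formed (products):
  C=O: 4 × 784 = 3136
  O-H: 4 × 457 = 1828
  Σ(formed) = 4964 kJ
ΔH = Σ(broken) − Σ(formed) = 4117 − 4964 = −847 kJ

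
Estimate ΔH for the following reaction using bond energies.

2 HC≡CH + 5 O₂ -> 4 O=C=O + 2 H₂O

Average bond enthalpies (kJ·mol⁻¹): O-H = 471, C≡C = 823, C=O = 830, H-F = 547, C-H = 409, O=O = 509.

ΔH ≈ −2697 kJ

Bonds broken (reactants):
  C≡C: 2 × 823 = 1646
  C-H: 4 × 409 = 1636
  O=O: 5 × 509 = 2545
  Σ(broken) = 5827 kJ
Bonds formed (products):
  C=O: 8 × 830 = 6640
  O-H: 4 × 471 = 1884
  Σ(formed) = 8524 kJ
ΔH = Σ(broken) − Σ(formed) = 5827 − 8524 = −2697 kJ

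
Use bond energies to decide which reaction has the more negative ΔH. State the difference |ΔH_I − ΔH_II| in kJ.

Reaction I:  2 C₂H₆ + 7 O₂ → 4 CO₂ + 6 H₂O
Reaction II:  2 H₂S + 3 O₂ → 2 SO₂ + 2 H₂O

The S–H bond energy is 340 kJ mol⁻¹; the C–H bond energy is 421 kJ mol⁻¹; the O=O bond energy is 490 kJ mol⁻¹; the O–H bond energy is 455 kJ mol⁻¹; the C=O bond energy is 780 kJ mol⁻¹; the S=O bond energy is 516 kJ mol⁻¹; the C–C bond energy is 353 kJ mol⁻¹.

Reaction I:
  Bonds broken (reactants):
    C–C: 2 × 353 = 706
    C–H: 12 × 421 = 5052
    O=O: 7 × 490 = 3430
    Σ(broken) = 9188 kJ
  Bonds formed (products):
    C=O: 8 × 780 = 6240
    O–H: 12 × 455 = 5460
    Σ(formed) = 11700 kJ
  ΔH_I = 9188 − 11700 = −2512 kJ
Reaction II:
  Bonds broken (reactants):
    O=O: 3 × 490 = 1470
    S–H: 4 × 340 = 1360
    Σ(broken) = 2830 kJ
  Bonds formed (products):
    O–H: 4 × 455 = 1820
    S=O: 4 × 516 = 2064
    Σ(formed) = 3884 kJ
  ΔH_II = 2830 − 3884 = −1054 kJ
ΔH_I − ΔH_II = −1458 kJ, so reaction I has the more negative ΔH; |ΔH_I − ΔH_II| = 1458 kJ.

Reaction I, by 1458 kJ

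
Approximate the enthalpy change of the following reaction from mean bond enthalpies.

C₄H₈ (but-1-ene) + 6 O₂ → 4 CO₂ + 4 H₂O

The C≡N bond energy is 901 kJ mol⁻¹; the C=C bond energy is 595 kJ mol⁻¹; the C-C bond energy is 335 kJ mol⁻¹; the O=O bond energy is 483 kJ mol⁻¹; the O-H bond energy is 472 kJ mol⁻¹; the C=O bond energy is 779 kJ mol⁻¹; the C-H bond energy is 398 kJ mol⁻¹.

Bonds broken (reactants):
  C-C: 2 × 335 = 670
  C-H: 8 × 398 = 3184
  C=C: 1 × 595 = 595
  O=O: 6 × 483 = 2898
  Σ(broken) = 7347 kJ
Bonds formed (products):
  C=O: 8 × 779 = 6232
  O-H: 8 × 472 = 3776
  Σ(formed) = 10008 kJ
ΔH = Σ(broken) − Σ(formed) = 7347 − 10008 = −2661 kJ

ΔH ≈ −2661 kJ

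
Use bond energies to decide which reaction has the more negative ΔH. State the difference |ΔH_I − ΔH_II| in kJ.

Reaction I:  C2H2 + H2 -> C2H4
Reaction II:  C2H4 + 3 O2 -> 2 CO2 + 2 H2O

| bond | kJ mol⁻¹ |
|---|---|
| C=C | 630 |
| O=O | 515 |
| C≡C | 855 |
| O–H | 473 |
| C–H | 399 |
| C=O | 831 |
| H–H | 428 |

Reaction II, by 1300 kJ

Reaction I:
  Bonds broken (reactants):
    C≡C: 1 × 855 = 855
    C–H: 2 × 399 = 798
    H–H: 1 × 428 = 428
    Σ(broken) = 2081 kJ
  Bonds formed (products):
    C–H: 4 × 399 = 1596
    C=C: 1 × 630 = 630
    Σ(formed) = 2226 kJ
  ΔH_I = 2081 − 2226 = −145 kJ
Reaction II:
  Bonds broken (reactants):
    C–H: 4 × 399 = 1596
    C=C: 1 × 630 = 630
    O=O: 3 × 515 = 1545
    Σ(broken) = 3771 kJ
  Bonds formed (products):
    C=O: 4 × 831 = 3324
    O–H: 4 × 473 = 1892
    Σ(formed) = 5216 kJ
  ΔH_II = 3771 − 5216 = −1445 kJ
ΔH_I − ΔH_II = +1300 kJ, so reaction II has the more negative ΔH; |ΔH_I − ΔH_II| = 1300 kJ.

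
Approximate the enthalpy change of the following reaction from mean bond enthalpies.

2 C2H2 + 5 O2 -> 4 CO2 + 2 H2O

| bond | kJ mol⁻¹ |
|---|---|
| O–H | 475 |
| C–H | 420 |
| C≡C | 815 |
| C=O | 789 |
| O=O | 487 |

ΔH ≈ −2467 kJ

Bonds broken (reactants):
  C≡C: 2 × 815 = 1630
  C–H: 4 × 420 = 1680
  O=O: 5 × 487 = 2435
  Σ(broken) = 5745 kJ
Bonds formed (products):
  C=O: 8 × 789 = 6312
  O–H: 4 × 475 = 1900
  Σ(formed) = 8212 kJ
ΔH = Σ(broken) − Σ(formed) = 5745 − 8212 = −2467 kJ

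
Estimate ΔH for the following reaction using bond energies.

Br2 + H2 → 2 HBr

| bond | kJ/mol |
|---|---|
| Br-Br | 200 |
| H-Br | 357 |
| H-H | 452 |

Bonds broken (reactants):
  Br-Br: 1 × 200 = 200
  H-H: 1 × 452 = 452
  Σ(broken) = 652 kJ
Bonds formed (products):
  H-Br: 2 × 357 = 714
  Σ(formed) = 714 kJ
ΔH = Σ(broken) − Σ(formed) = 652 − 714 = −62 kJ

ΔH ≈ −62 kJ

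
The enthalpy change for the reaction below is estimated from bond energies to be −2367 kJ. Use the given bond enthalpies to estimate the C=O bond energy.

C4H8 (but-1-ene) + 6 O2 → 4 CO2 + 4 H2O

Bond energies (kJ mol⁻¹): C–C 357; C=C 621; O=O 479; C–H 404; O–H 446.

Let D be the C=O bond energy.
Σ(broken) = 2×357 + 8×404 + 1×621 + 6×479 = 7441
Σ(formed) = 8×D + 8×446 = 3568 + 8D
ΔH = Σ(broken) − Σ(formed) = (7441) − (3568 + 8D) = +3873 − 8D
Setting this equal to −2367 kJ gives 8D = 6240, so D = 780 kJ/mol.

D(C=O) ≈ 780 kJ/mol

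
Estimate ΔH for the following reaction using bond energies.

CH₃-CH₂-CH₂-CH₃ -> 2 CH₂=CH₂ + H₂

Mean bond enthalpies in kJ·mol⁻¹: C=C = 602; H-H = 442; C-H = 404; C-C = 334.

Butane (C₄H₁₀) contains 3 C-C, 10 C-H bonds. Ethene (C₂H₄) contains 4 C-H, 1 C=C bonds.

ΔH ≈ +164 kJ

Bonds broken (reactants):
  C-C: 3 × 334 = 1002
  C-H: 10 × 404 = 4040
  Σ(broken) = 5042 kJ
Bonds formed (products):
  C-H: 8 × 404 = 3232
  C=C: 2 × 602 = 1204
  H-H: 1 × 442 = 442
  Σ(formed) = 4878 kJ
ΔH = Σ(broken) − Σ(formed) = 5042 − 4878 = +164 kJ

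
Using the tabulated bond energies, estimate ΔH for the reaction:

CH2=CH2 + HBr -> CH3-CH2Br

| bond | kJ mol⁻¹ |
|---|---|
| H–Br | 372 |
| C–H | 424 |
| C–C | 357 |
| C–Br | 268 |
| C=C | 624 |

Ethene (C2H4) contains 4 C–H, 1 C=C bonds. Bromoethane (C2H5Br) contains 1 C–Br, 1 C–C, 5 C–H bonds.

Bonds broken (reactants):
  C–H: 4 × 424 = 1696
  C=C: 1 × 624 = 624
  H–Br: 1 × 372 = 372
  Σ(broken) = 2692 kJ
Bonds formed (products):
  C–Br: 1 × 268 = 268
  C–C: 1 × 357 = 357
  C–H: 5 × 424 = 2120
  Σ(formed) = 2745 kJ
ΔH = Σ(broken) − Σ(formed) = 2692 − 2745 = −53 kJ

ΔH ≈ −53 kJ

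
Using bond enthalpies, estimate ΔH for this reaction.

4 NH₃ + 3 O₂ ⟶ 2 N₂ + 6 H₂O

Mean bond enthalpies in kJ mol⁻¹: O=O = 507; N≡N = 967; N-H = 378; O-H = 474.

ΔH ≈ −1565 kJ

Bonds broken (reactants):
  N-H: 12 × 378 = 4536
  O=O: 3 × 507 = 1521
  Σ(broken) = 6057 kJ
Bonds formed (products):
  N≡N: 2 × 967 = 1934
  O-H: 12 × 474 = 5688
  Σ(formed) = 7622 kJ
ΔH = Σ(broken) − Σ(formed) = 6057 − 7622 = −1565 kJ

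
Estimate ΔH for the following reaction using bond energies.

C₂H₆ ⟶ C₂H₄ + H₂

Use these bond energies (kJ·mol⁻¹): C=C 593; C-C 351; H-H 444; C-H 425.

ΔH ≈ +164 kJ

Bonds broken (reactants):
  C-C: 1 × 351 = 351
  C-H: 6 × 425 = 2550
  Σ(broken) = 2901 kJ
Bonds formed (products):
  C-H: 4 × 425 = 1700
  C=C: 1 × 593 = 593
  H-H: 1 × 444 = 444
  Σ(formed) = 2737 kJ
ΔH = Σ(broken) − Σ(formed) = 2901 − 2737 = +164 kJ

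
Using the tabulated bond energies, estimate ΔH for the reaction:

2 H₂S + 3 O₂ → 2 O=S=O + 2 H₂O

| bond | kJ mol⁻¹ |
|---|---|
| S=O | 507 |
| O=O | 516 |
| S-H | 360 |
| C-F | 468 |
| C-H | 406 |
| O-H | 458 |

ΔH ≈ −872 kJ

Bonds broken (reactants):
  O=O: 3 × 516 = 1548
  S-H: 4 × 360 = 1440
  Σ(broken) = 2988 kJ
Bonds formed (products):
  O-H: 4 × 458 = 1832
  S=O: 4 × 507 = 2028
  Σ(formed) = 3860 kJ
ΔH = Σ(broken) − Σ(formed) = 2988 − 3860 = −872 kJ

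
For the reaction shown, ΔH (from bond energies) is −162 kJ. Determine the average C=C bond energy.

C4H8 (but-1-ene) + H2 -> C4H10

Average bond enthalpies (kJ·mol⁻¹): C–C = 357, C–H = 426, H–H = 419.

Let D be the C=C bond energy.
Σ(broken) = 2×357 + 8×426 + 1×D + 1×419 = 4541 + D
Σ(formed) = 3×357 + 10×426 = 5331
ΔH = Σ(broken) − Σ(formed) = (4541 + D) − (5331) = −790 + D
Setting this equal to −162 kJ gives D = 628 kJ/mol.

D(C=C) ≈ 628 kJ/mol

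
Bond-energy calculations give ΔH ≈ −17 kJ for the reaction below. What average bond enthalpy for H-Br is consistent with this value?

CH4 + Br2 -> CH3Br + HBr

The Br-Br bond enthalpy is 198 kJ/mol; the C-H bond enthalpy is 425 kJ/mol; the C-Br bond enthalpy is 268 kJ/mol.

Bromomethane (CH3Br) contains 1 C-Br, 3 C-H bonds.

D(H-Br) ≈ 372 kJ/mol

Let D be the H-Br bond energy.
Σ(broken) = 1×198 + 4×425 = 1898
Σ(formed) = 1×268 + 3×425 + 1×D = 1543 + D
ΔH = Σ(broken) − Σ(formed) = (1898) − (1543 + D) = +355 − D
Setting this equal to −17 kJ gives D = 372 kJ/mol.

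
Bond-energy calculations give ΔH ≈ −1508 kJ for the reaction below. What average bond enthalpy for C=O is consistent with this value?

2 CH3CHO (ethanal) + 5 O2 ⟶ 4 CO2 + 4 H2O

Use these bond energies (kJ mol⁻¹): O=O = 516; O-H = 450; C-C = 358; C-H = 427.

D(C=O) ≈ 770 kJ/mol

Let D be the C=O bond energy.
Σ(broken) = 2×358 + 8×427 + 2×D + 5×516 = 6712 + 2D
Σ(formed) = 8×D + 8×450 = 3600 + 8D
ΔH = Σ(broken) − Σ(formed) = (6712 + 2D) − (3600 + 8D) = +3112 − 6D
Setting this equal to −1508 kJ gives 6D = 4620, so D = 770 kJ/mol.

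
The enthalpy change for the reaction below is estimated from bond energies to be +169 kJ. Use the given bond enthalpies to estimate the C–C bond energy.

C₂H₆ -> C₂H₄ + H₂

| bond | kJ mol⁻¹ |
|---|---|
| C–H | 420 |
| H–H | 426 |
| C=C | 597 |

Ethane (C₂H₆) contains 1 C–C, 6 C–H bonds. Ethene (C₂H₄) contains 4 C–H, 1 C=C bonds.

D(C–C) ≈ 352 kJ/mol

Let D be the C–C bond energy.
Σ(broken) = 1×D + 6×420 = 2520 + D
Σ(formed) = 4×420 + 1×597 + 1×426 = 2703
ΔH = Σ(broken) − Σ(formed) = (2520 + D) − (2703) = −183 + D
Setting this equal to +169 kJ gives D = 352 kJ/mol.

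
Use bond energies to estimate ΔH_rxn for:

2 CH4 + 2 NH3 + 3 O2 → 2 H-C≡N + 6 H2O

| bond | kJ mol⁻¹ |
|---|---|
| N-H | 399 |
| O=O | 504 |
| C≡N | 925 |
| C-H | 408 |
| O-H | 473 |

Bonds broken (reactants):
  C-H: 8 × 408 = 3264
  N-H: 6 × 399 = 2394
  O=O: 3 × 504 = 1512
  Σ(broken) = 7170 kJ
Bonds formed (products):
  C≡N: 2 × 925 = 1850
  C-H: 2 × 408 = 816
  O-H: 12 × 473 = 5676
  Σ(formed) = 8342 kJ
ΔH = Σ(broken) − Σ(formed) = 7170 − 8342 = −1172 kJ

ΔH ≈ −1172 kJ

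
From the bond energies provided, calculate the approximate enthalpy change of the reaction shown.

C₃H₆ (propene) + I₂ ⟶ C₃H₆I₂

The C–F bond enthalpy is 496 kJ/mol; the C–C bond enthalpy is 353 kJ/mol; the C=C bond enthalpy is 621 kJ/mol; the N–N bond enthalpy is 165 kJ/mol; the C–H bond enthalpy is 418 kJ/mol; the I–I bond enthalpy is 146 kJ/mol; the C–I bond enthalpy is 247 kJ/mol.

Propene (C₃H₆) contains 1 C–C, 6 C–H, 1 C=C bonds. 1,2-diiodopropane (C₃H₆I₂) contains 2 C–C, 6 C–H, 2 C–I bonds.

ΔH ≈ −80 kJ

Bonds broken (reactants):
  C–C: 1 × 353 = 353
  C–H: 6 × 418 = 2508
  C=C: 1 × 621 = 621
  I–I: 1 × 146 = 146
  Σ(broken) = 3628 kJ
Bonds formed (products):
  C–C: 2 × 353 = 706
  C–H: 6 × 418 = 2508
  C–I: 2 × 247 = 494
  Σ(formed) = 3708 kJ
ΔH = Σ(broken) − Σ(formed) = 3628 − 3708 = −80 kJ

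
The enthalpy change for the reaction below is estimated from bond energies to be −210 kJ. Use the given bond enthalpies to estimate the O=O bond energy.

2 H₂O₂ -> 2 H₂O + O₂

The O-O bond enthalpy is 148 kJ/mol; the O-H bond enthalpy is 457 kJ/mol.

D(O=O) ≈ 506 kJ/mol

Let D be the O=O bond energy.
Σ(broken) = 4×457 + 2×148 = 2124
Σ(formed) = 4×457 + 1×D = 1828 + D
ΔH = Σ(broken) − Σ(formed) = (2124) − (1828 + D) = +296 − D
Setting this equal to −210 kJ gives D = 506 kJ/mol.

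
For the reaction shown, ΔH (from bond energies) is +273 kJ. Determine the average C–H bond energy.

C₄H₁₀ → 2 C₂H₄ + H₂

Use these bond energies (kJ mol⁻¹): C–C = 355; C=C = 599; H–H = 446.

D(C–H) ≈ 426 kJ/mol

Let D be the C–H bond energy.
Σ(broken) = 3×355 + 10×D = 1065 + 10D
Σ(formed) = 8×D + 2×599 + 1×446 = 1644 + 8D
ΔH = Σ(broken) − Σ(formed) = (1065 + 10D) − (1644 + 8D) = −579 + 2D
Setting this equal to +273 kJ gives 2D = 852, so D = 426 kJ/mol.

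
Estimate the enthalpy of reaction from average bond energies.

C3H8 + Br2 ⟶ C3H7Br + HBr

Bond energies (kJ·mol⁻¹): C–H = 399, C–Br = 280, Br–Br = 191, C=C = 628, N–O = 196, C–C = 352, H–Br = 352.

Bonds broken (reactants):
  Br–Br: 1 × 191 = 191
  C–C: 2 × 352 = 704
  C–H: 8 × 399 = 3192
  Σ(broken) = 4087 kJ
Bonds formed (products):
  C–Br: 1 × 280 = 280
  C–C: 2 × 352 = 704
  C–H: 7 × 399 = 2793
  H–Br: 1 × 352 = 352
  Σ(formed) = 4129 kJ
ΔH = Σ(broken) − Σ(formed) = 4087 − 4129 = −42 kJ

ΔH ≈ −42 kJ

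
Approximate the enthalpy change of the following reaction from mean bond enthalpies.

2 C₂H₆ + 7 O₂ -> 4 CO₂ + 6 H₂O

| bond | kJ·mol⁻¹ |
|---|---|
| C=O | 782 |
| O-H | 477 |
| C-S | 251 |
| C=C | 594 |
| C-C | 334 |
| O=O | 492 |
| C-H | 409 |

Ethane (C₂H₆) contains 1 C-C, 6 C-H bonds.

Bonds broken (reactants):
  C-C: 2 × 334 = 668
  C-H: 12 × 409 = 4908
  O=O: 7 × 492 = 3444
  Σ(broken) = 9020 kJ
Bonds formed (products):
  C=O: 8 × 782 = 6256
  O-H: 12 × 477 = 5724
  Σ(formed) = 11980 kJ
ΔH = Σ(broken) − Σ(formed) = 9020 − 11980 = −2960 kJ

ΔH ≈ −2960 kJ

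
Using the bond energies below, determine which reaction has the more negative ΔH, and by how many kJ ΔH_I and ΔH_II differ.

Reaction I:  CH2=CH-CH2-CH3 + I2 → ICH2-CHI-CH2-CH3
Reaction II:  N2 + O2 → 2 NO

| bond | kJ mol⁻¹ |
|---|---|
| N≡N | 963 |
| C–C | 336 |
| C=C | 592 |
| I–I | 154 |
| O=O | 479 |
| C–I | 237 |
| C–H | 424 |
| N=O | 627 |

Reaction I, by 252 kJ

Reaction I:
  Bonds broken (reactants):
    C–C: 2 × 336 = 672
    C–H: 8 × 424 = 3392
    C=C: 1 × 592 = 592
    I–I: 1 × 154 = 154
    Σ(broken) = 4810 kJ
  Bonds formed (products):
    C–C: 3 × 336 = 1008
    C–H: 8 × 424 = 3392
    C–I: 2 × 237 = 474
    Σ(formed) = 4874 kJ
  ΔH_I = 4810 − 4874 = −64 kJ
Reaction II:
  Bonds broken (reactants):
    N≡N: 1 × 963 = 963
    O=O: 1 × 479 = 479
    Σ(broken) = 1442 kJ
  Bonds formed (products):
    N=O: 2 × 627 = 1254
    Σ(formed) = 1254 kJ
  ΔH_II = 1442 − 1254 = +188 kJ
ΔH_I − ΔH_II = −252 kJ, so reaction I has the more negative ΔH; |ΔH_I − ΔH_II| = 252 kJ.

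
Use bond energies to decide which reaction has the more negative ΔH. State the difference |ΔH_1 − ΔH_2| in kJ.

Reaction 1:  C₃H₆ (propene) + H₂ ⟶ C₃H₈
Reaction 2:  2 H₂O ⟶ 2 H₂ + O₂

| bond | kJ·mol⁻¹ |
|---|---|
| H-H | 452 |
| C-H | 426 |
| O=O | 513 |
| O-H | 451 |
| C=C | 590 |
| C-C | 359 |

Reaction 1:
  Bonds broken (reactants):
    C-C: 1 × 359 = 359
    C-H: 6 × 426 = 2556
    C=C: 1 × 590 = 590
    H-H: 1 × 452 = 452
    Σ(broken) = 3957 kJ
  Bonds formed (products):
    C-C: 2 × 359 = 718
    C-H: 8 × 426 = 3408
    Σ(formed) = 4126 kJ
  ΔH_1 = 3957 − 4126 = −169 kJ
Reaction 2:
  Bonds broken (reactants):
    O-H: 4 × 451 = 1804
    Σ(broken) = 1804 kJ
  Bonds formed (products):
    H-H: 2 × 452 = 904
    O=O: 1 × 513 = 513
    Σ(formed) = 1417 kJ
  ΔH_2 = 1804 − 1417 = +387 kJ
ΔH_1 − ΔH_2 = −556 kJ, so reaction 1 has the more negative ΔH; |ΔH_1 − ΔH_2| = 556 kJ.

Reaction 1, by 556 kJ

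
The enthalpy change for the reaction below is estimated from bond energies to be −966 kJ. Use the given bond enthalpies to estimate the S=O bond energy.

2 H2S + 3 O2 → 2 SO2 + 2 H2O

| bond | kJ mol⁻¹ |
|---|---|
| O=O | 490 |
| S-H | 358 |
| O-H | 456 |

D(S=O) ≈ 511 kJ/mol

Let D be the S=O bond energy.
Σ(broken) = 3×490 + 4×358 = 2902
Σ(formed) = 4×456 + 4×D = 1824 + 4D
ΔH = Σ(broken) − Σ(formed) = (2902) − (1824 + 4D) = +1078 − 4D
Setting this equal to −966 kJ gives 4D = 2044, so D = 511 kJ/mol.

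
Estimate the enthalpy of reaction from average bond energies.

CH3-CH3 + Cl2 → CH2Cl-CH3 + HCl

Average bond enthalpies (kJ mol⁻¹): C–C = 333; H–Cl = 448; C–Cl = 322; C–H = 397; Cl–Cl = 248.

ΔH ≈ −125 kJ

Bonds broken (reactants):
  C–C: 1 × 333 = 333
  C–H: 6 × 397 = 2382
  Cl–Cl: 1 × 248 = 248
  Σ(broken) = 2963 kJ
Bonds formed (products):
  C–C: 1 × 333 = 333
  C–Cl: 1 × 322 = 322
  C–H: 5 × 397 = 1985
  H–Cl: 1 × 448 = 448
  Σ(formed) = 3088 kJ
ΔH = Σ(broken) − Σ(formed) = 2963 − 3088 = −125 kJ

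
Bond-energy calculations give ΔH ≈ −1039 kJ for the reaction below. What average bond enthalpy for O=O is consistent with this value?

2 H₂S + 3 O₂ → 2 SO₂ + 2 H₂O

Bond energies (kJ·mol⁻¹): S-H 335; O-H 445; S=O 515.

D(O=O) ≈ 487 kJ/mol

Let D be the O=O bond energy.
Σ(broken) = 3×D + 4×335 = 1340 + 3D
Σ(formed) = 4×445 + 4×515 = 3840
ΔH = Σ(broken) − Σ(formed) = (1340 + 3D) − (3840) = −2500 + 3D
Setting this equal to −1039 kJ gives 3D = 1461, so D = 487 kJ/mol.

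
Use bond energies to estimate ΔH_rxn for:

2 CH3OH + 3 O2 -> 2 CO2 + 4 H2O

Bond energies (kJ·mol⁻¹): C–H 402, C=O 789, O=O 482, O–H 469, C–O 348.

ΔH ≈ −1416 kJ

Bonds broken (reactants):
  C–H: 6 × 402 = 2412
  C–O: 2 × 348 = 696
  O–H: 2 × 469 = 938
  O=O: 3 × 482 = 1446
  Σ(broken) = 5492 kJ
Bonds formed (products):
  C=O: 4 × 789 = 3156
  O–H: 8 × 469 = 3752
  Σ(formed) = 6908 kJ
ΔH = Σ(broken) − Σ(formed) = 5492 − 6908 = −1416 kJ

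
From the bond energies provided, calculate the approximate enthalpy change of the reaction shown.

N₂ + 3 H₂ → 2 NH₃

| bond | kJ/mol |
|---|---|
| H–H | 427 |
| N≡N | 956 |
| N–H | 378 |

ΔH ≈ −31 kJ

Bonds broken (reactants):
  H–H: 3 × 427 = 1281
  N≡N: 1 × 956 = 956
  Σ(broken) = 2237 kJ
Bonds formed (products):
  N–H: 6 × 378 = 2268
  Σ(formed) = 2268 kJ
ΔH = Σ(broken) − Σ(formed) = 2237 − 2268 = −31 kJ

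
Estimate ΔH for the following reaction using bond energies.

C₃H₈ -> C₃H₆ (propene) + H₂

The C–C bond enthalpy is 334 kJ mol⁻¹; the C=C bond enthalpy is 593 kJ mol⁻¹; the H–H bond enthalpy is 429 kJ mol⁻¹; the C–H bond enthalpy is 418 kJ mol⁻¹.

ΔH ≈ +148 kJ

Bonds broken (reactants):
  C–C: 2 × 334 = 668
  C–H: 8 × 418 = 3344
  Σ(broken) = 4012 kJ
Bonds formed (products):
  C–C: 1 × 334 = 334
  C–H: 6 × 418 = 2508
  C=C: 1 × 593 = 593
  H–H: 1 × 429 = 429
  Σ(formed) = 3864 kJ
ΔH = Σ(broken) − Σ(formed) = 4012 − 3864 = +148 kJ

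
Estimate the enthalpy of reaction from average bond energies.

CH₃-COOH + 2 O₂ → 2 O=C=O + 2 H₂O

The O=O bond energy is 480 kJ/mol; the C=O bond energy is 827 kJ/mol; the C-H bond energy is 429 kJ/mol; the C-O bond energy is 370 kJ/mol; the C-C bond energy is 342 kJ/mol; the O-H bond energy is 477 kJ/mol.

Bonds broken (reactants):
  C-C: 1 × 342 = 342
  C-H: 3 × 429 = 1287
  C-O: 1 × 370 = 370
  C=O: 1 × 827 = 827
  O-H: 1 × 477 = 477
  O=O: 2 × 480 = 960
  Σ(broken) = 4263 kJ
Bonds formed (products):
  C=O: 4 × 827 = 3308
  O-H: 4 × 477 = 1908
  Σ(formed) = 5216 kJ
ΔH = Σ(broken) − Σ(formed) = 4263 − 5216 = −953 kJ

ΔH ≈ −953 kJ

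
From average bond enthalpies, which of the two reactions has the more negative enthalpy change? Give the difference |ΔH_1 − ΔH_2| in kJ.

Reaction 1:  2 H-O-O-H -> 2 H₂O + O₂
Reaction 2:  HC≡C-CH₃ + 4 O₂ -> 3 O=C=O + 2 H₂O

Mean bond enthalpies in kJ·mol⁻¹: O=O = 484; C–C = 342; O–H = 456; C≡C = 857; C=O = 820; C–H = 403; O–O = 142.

Reaction 1:
  Bonds broken (reactants):
    O–H: 4 × 456 = 1824
    O–O: 2 × 142 = 284
    Σ(broken) = 2108 kJ
  Bonds formed (products):
    O–H: 4 × 456 = 1824
    O=O: 1 × 484 = 484
    Σ(formed) = 2308 kJ
  ΔH_1 = 2108 − 2308 = −200 kJ
Reaction 2:
  Bonds broken (reactants):
    C≡C: 1 × 857 = 857
    C–C: 1 × 342 = 342
    C–H: 4 × 403 = 1612
    O=O: 4 × 484 = 1936
    Σ(broken) = 4747 kJ
  Bonds formed (products):
    C=O: 6 × 820 = 4920
    O–H: 4 × 456 = 1824
    Σ(formed) = 6744 kJ
  ΔH_2 = 4747 − 6744 = −1997 kJ
ΔH_1 − ΔH_2 = +1797 kJ, so reaction 2 has the more negative ΔH; |ΔH_1 − ΔH_2| = 1797 kJ.

Reaction 2, by 1797 kJ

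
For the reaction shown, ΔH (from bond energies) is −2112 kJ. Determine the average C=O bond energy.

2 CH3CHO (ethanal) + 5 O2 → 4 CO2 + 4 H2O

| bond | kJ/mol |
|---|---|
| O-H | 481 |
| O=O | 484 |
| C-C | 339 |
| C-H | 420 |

D(C=O) ≈ 787 kJ/mol

Let D be the C=O bond energy.
Σ(broken) = 2×339 + 8×420 + 2×D + 5×484 = 6458 + 2D
Σ(formed) = 8×D + 8×481 = 3848 + 8D
ΔH = Σ(broken) − Σ(formed) = (6458 + 2D) − (3848 + 8D) = +2610 − 6D
Setting this equal to −2112 kJ gives 6D = 4722, so D = 787 kJ/mol.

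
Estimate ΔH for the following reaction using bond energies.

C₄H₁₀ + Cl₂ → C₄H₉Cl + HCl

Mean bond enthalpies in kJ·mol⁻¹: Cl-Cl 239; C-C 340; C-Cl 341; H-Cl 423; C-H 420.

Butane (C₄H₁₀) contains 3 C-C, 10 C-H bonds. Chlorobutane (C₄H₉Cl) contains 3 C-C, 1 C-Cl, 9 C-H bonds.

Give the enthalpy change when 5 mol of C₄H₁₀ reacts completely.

ΔH = −525 kJ

Bonds broken (reactants):
  C-C: 3 × 340 = 1020
  C-H: 10 × 420 = 4200
  Cl-Cl: 1 × 239 = 239
  Σ(broken) = 5459 kJ
Bonds formed (products):
  C-C: 3 × 340 = 1020
  C-Cl: 1 × 341 = 341
  C-H: 9 × 420 = 3780
  H-Cl: 1 × 423 = 423
  Σ(formed) = 5564 kJ
ΔH = Σ(broken) − Σ(formed) = 5459 − 5564 = −105 kJ
For 5× the reaction as written: 5 × (−105) = −525 kJ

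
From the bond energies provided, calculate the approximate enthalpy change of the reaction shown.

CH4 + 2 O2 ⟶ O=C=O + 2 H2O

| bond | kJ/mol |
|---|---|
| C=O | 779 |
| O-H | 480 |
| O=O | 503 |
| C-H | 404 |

ΔH ≈ −856 kJ

Bonds broken (reactants):
  C-H: 4 × 404 = 1616
  O=O: 2 × 503 = 1006
  Σ(broken) = 2622 kJ
Bonds formed (products):
  C=O: 2 × 779 = 1558
  O-H: 4 × 480 = 1920
  Σ(formed) = 3478 kJ
ΔH = Σ(broken) − Σ(formed) = 2622 − 3478 = −856 kJ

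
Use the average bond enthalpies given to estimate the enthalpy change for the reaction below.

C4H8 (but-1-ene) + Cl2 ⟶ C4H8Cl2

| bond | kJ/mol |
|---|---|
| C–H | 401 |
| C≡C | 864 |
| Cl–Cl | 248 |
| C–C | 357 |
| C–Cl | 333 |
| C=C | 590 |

ΔH ≈ −185 kJ

Bonds broken (reactants):
  C–C: 2 × 357 = 714
  C–H: 8 × 401 = 3208
  C=C: 1 × 590 = 590
  Cl–Cl: 1 × 248 = 248
  Σ(broken) = 4760 kJ
Bonds formed (products):
  C–C: 3 × 357 = 1071
  C–Cl: 2 × 333 = 666
  C–H: 8 × 401 = 3208
  Σ(formed) = 4945 kJ
ΔH = Σ(broken) − Σ(formed) = 4760 − 4945 = −185 kJ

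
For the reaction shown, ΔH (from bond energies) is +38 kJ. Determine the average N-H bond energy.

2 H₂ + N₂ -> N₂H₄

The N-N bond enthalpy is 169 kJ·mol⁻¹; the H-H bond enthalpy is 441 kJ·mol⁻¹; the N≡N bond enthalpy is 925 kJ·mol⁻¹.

D(N-H) ≈ 400 kJ/mol

Let D be the N-H bond energy.
Σ(broken) = 2×441 + 1×925 = 1807
Σ(formed) = 4×D + 1×169 = 169 + 4D
ΔH = Σ(broken) − Σ(formed) = (1807) − (169 + 4D) = +1638 − 4D
Setting this equal to +38 kJ gives 4D = 1600, so D = 400 kJ/mol.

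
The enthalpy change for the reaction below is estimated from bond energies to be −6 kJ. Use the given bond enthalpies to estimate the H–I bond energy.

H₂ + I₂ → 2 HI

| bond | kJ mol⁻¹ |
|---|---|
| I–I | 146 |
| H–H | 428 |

D(H–I) ≈ 290 kJ/mol

Let D be the H–I bond energy.
Σ(broken) = 1×428 + 1×146 = 574
Σ(formed) = 2×D = 2D
ΔH = Σ(broken) − Σ(formed) = (574) − (2D) = +574 − 2D
Setting this equal to −6 kJ gives 2D = 580, so D = 290 kJ/mol.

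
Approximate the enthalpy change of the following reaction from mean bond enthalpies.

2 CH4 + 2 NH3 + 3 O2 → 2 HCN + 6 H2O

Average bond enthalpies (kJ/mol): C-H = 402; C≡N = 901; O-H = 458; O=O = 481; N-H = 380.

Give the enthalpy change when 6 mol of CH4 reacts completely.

Bonds broken (reactants):
  C-H: 8 × 402 = 3216
  N-H: 6 × 380 = 2280
  O=O: 3 × 481 = 1443
  Σ(broken) = 6939 kJ
Bonds formed (products):
  C≡N: 2 × 901 = 1802
  C-H: 2 × 402 = 804
  O-H: 12 × 458 = 5496
  Σ(formed) = 8102 kJ
ΔH = Σ(broken) − Σ(formed) = 6939 − 8102 = −1163 kJ
For 3× the reaction as written: 3 × (−1163) = −3489 kJ

ΔH = −3489 kJ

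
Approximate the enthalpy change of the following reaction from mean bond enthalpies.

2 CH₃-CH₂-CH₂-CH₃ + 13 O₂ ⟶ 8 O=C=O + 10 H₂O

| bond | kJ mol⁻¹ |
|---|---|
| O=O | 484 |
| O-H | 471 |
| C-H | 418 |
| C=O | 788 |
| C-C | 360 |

ΔH ≈ −5216 kJ

Bonds broken (reactants):
  C-C: 6 × 360 = 2160
  C-H: 20 × 418 = 8360
  O=O: 13 × 484 = 6292
  Σ(broken) = 16812 kJ
Bonds formed (products):
  C=O: 16 × 788 = 12608
  O-H: 20 × 471 = 9420
  Σ(formed) = 22028 kJ
ΔH = Σ(broken) − Σ(formed) = 16812 − 22028 = −5216 kJ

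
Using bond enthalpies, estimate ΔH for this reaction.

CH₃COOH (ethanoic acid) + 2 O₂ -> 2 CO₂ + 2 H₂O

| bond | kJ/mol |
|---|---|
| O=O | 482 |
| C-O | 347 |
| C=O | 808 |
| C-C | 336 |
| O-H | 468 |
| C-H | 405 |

Bonds broken (reactants):
  C-C: 1 × 336 = 336
  C-H: 3 × 405 = 1215
  C-O: 1 × 347 = 347
  C=O: 1 × 808 = 808
  O-H: 1 × 468 = 468
  O=O: 2 × 482 = 964
  Σ(broken) = 4138 kJ
Bonds formed (products):
  C=O: 4 × 808 = 3232
  O-H: 4 × 468 = 1872
  Σ(formed) = 5104 kJ
ΔH = Σ(broken) − Σ(formed) = 4138 − 5104 = −966 kJ

ΔH ≈ −966 kJ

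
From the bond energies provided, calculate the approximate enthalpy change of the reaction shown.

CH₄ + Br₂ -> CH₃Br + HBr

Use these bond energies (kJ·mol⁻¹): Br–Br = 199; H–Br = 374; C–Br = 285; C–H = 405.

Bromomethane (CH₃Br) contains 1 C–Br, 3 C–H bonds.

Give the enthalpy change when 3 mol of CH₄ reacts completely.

Bonds broken (reactants):
  Br–Br: 1 × 199 = 199
  C–H: 4 × 405 = 1620
  Σ(broken) = 1819 kJ
Bonds formed (products):
  C–Br: 1 × 285 = 285
  C–H: 3 × 405 = 1215
  H–Br: 1 × 374 = 374
  Σ(formed) = 1874 kJ
ΔH = Σ(broken) − Σ(formed) = 1819 − 1874 = −55 kJ
For 3× the reaction as written: 3 × (−55) = −165 kJ

ΔH = −165 kJ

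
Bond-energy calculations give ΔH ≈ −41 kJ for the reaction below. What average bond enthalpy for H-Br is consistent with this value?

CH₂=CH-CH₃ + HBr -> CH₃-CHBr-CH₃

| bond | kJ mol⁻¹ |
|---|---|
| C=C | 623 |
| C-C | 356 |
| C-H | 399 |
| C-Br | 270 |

D(H-Br) ≈ 361 kJ/mol

Let D be the H-Br bond energy.
Σ(broken) = 1×356 + 6×399 + 1×623 + 1×D = 3373 + D
Σ(formed) = 1×270 + 2×356 + 7×399 = 3775
ΔH = Σ(broken) − Σ(formed) = (3373 + D) − (3775) = −402 + D
Setting this equal to −41 kJ gives D = 361 kJ/mol.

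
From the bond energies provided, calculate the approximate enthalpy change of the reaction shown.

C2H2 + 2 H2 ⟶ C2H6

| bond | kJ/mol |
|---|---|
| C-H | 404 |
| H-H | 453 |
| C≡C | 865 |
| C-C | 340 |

Bonds broken (reactants):
  C≡C: 1 × 865 = 865
  C-H: 2 × 404 = 808
  H-H: 2 × 453 = 906
  Σ(broken) = 2579 kJ
Bonds formed (products):
  C-C: 1 × 340 = 340
  C-H: 6 × 404 = 2424
  Σ(formed) = 2764 kJ
ΔH = Σ(broken) − Σ(formed) = 2579 − 2764 = −185 kJ

ΔH ≈ −185 kJ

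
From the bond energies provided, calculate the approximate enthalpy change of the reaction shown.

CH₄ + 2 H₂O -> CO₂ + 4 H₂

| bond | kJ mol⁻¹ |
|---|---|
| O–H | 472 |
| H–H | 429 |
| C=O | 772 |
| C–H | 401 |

ΔH ≈ +232 kJ

Bonds broken (reactants):
  C–H: 4 × 401 = 1604
  O–H: 4 × 472 = 1888
  Σ(broken) = 3492 kJ
Bonds formed (products):
  C=O: 2 × 772 = 1544
  H–H: 4 × 429 = 1716
  Σ(formed) = 3260 kJ
ΔH = Σ(broken) − Σ(formed) = 3492 − 3260 = +232 kJ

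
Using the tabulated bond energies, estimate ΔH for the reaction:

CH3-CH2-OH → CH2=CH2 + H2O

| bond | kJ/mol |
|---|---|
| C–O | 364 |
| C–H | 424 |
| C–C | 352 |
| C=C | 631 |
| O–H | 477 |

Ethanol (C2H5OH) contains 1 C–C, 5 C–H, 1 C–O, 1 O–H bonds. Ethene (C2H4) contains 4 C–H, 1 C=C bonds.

ΔH ≈ +32 kJ

Bonds broken (reactants):
  C–C: 1 × 352 = 352
  C–H: 5 × 424 = 2120
  C–O: 1 × 364 = 364
  O–H: 1 × 477 = 477
  Σ(broken) = 3313 kJ
Bonds formed (products):
  C–H: 4 × 424 = 1696
  C=C: 1 × 631 = 631
  O–H: 2 × 477 = 954
  Σ(formed) = 3281 kJ
ΔH = Σ(broken) − Σ(formed) = 3313 − 3281 = +32 kJ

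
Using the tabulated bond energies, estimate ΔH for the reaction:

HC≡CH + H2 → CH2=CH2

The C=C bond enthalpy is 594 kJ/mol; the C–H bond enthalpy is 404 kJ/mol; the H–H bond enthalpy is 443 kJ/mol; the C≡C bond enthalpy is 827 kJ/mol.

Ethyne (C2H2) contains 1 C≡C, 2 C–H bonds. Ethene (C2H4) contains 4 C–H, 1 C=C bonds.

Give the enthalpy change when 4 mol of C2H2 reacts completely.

ΔH = −528 kJ

Bonds broken (reactants):
  C≡C: 1 × 827 = 827
  C–H: 2 × 404 = 808
  H–H: 1 × 443 = 443
  Σ(broken) = 2078 kJ
Bonds formed (products):
  C–H: 4 × 404 = 1616
  C=C: 1 × 594 = 594
  Σ(formed) = 2210 kJ
ΔH = Σ(broken) − Σ(formed) = 2078 − 2210 = −132 kJ
For 4× the reaction as written: 4 × (−132) = −528 kJ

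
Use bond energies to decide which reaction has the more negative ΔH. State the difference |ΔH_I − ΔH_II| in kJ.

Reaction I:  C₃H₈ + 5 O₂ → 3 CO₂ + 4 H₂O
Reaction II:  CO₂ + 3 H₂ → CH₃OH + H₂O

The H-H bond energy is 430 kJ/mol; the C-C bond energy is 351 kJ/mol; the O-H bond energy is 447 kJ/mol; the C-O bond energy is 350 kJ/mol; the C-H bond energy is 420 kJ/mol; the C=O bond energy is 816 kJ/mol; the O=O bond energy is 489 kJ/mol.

Reaction I, by 1936 kJ

Reaction I:
  Bonds broken (reactants):
    C-C: 2 × 351 = 702
    C-H: 8 × 420 = 3360
    O=O: 5 × 489 = 2445
    Σ(broken) = 6507 kJ
  Bonds formed (products):
    C=O: 6 × 816 = 4896
    O-H: 8 × 447 = 3576
    Σ(formed) = 8472 kJ
  ΔH_I = 6507 − 8472 = −1965 kJ
Reaction II:
  Bonds broken (reactants):
    C=O: 2 × 816 = 1632
    H-H: 3 × 430 = 1290
    Σ(broken) = 2922 kJ
  Bonds formed (products):
    C-H: 3 × 420 = 1260
    C-O: 1 × 350 = 350
    O-H: 3 × 447 = 1341
    Σ(formed) = 2951 kJ
  ΔH_II = 2922 − 2951 = −29 kJ
ΔH_I − ΔH_II = −1936 kJ, so reaction I has the more negative ΔH; |ΔH_I − ΔH_II| = 1936 kJ.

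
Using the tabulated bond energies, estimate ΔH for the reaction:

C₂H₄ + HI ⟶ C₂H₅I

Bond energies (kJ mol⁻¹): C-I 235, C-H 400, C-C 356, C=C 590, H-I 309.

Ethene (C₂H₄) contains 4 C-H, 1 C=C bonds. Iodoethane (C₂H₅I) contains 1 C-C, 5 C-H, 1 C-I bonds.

Bonds broken (reactants):
  C-H: 4 × 400 = 1600
  C=C: 1 × 590 = 590
  H-I: 1 × 309 = 309
  Σ(broken) = 2499 kJ
Bonds formed (products):
  C-C: 1 × 356 = 356
  C-H: 5 × 400 = 2000
  C-I: 1 × 235 = 235
  Σ(formed) = 2591 kJ
ΔH = Σ(broken) − Σ(formed) = 2499 − 2591 = −92 kJ

ΔH ≈ −92 kJ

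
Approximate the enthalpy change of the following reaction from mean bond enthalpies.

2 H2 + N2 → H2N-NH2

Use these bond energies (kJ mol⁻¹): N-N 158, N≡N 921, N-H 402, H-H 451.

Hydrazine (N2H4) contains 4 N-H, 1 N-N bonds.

Bonds broken (reactants):
  H-H: 2 × 451 = 902
  N≡N: 1 × 921 = 921
  Σ(broken) = 1823 kJ
Bonds formed (products):
  N-H: 4 × 402 = 1608
  N-N: 1 × 158 = 158
  Σ(formed) = 1766 kJ
ΔH = Σ(broken) − Σ(formed) = 1823 − 1766 = +57 kJ

ΔH ≈ +57 kJ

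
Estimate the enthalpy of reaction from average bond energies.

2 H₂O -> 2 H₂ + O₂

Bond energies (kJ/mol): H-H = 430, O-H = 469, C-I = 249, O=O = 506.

ΔH ≈ +510 kJ

Bonds broken (reactants):
  O-H: 4 × 469 = 1876
  Σ(broken) = 1876 kJ
Bonds formed (products):
  H-H: 2 × 430 = 860
  O=O: 1 × 506 = 506
  Σ(formed) = 1366 kJ
ΔH = Σ(broken) − Σ(formed) = 1876 − 1366 = +510 kJ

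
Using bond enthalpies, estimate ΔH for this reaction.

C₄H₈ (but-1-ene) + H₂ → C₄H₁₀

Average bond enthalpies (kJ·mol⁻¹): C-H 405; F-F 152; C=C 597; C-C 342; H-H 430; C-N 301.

ΔH ≈ −125 kJ

Bonds broken (reactants):
  C-C: 2 × 342 = 684
  C-H: 8 × 405 = 3240
  C=C: 1 × 597 = 597
  H-H: 1 × 430 = 430
  Σ(broken) = 4951 kJ
Bonds formed (products):
  C-C: 3 × 342 = 1026
  C-H: 10 × 405 = 4050
  Σ(formed) = 5076 kJ
ΔH = Σ(broken) − Σ(formed) = 4951 − 5076 = −125 kJ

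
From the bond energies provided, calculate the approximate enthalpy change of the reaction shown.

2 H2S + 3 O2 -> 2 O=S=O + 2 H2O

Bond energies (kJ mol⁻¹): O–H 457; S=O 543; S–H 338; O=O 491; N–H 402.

Bonds broken (reactants):
  O=O: 3 × 491 = 1473
  S–H: 4 × 338 = 1352
  Σ(broken) = 2825 kJ
Bonds formed (products):
  O–H: 4 × 457 = 1828
  S=O: 4 × 543 = 2172
  Σ(formed) = 4000 kJ
ΔH = Σ(broken) − Σ(formed) = 2825 − 4000 = −1175 kJ

ΔH ≈ −1175 kJ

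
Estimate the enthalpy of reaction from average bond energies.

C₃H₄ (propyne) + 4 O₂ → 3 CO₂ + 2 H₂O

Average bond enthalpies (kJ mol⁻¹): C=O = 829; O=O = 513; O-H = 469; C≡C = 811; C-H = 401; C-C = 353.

Bonds broken (reactants):
  C≡C: 1 × 811 = 811
  C-C: 1 × 353 = 353
  C-H: 4 × 401 = 1604
  O=O: 4 × 513 = 2052
  Σ(broken) = 4820 kJ
Bonds formed (products):
  C=O: 6 × 829 = 4974
  O-H: 4 × 469 = 1876
  Σ(formed) = 6850 kJ
ΔH = Σ(broken) − Σ(formed) = 4820 − 6850 = −2030 kJ

ΔH ≈ −2030 kJ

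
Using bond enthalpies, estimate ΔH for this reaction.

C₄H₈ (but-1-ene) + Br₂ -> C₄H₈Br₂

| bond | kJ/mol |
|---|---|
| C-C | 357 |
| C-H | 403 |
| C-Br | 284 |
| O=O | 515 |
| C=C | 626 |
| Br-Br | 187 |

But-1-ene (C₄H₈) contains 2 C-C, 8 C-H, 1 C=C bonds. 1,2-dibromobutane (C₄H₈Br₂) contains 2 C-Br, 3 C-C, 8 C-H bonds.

ΔH ≈ −112 kJ

Bonds broken (reactants):
  Br-Br: 1 × 187 = 187
  C-C: 2 × 357 = 714
  C-H: 8 × 403 = 3224
  C=C: 1 × 626 = 626
  Σ(broken) = 4751 kJ
Bonds formed (products):
  C-Br: 2 × 284 = 568
  C-C: 3 × 357 = 1071
  C-H: 8 × 403 = 3224
  Σ(formed) = 4863 kJ
ΔH = Σ(broken) − Σ(formed) = 4751 − 4863 = −112 kJ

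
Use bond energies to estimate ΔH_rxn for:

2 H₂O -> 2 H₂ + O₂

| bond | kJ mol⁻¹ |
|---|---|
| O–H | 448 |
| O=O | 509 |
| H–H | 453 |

ΔH ≈ +377 kJ

Bonds broken (reactants):
  O–H: 4 × 448 = 1792
  Σ(broken) = 1792 kJ
Bonds formed (products):
  H–H: 2 × 453 = 906
  O=O: 1 × 509 = 509
  Σ(formed) = 1415 kJ
ΔH = Σ(broken) − Σ(formed) = 1792 − 1415 = +377 kJ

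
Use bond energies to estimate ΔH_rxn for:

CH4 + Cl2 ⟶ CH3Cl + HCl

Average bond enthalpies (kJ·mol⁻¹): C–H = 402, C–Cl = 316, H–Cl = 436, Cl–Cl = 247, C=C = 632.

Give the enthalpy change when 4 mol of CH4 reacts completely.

ΔH = −412 kJ

Bonds broken (reactants):
  C–H: 4 × 402 = 1608
  Cl–Cl: 1 × 247 = 247
  Σ(broken) = 1855 kJ
Bonds formed (products):
  C–Cl: 1 × 316 = 316
  C–H: 3 × 402 = 1206
  H–Cl: 1 × 436 = 436
  Σ(formed) = 1958 kJ
ΔH = Σ(broken) − Σ(formed) = 1855 − 1958 = −103 kJ
For 4× the reaction as written: 4 × (−103) = −412 kJ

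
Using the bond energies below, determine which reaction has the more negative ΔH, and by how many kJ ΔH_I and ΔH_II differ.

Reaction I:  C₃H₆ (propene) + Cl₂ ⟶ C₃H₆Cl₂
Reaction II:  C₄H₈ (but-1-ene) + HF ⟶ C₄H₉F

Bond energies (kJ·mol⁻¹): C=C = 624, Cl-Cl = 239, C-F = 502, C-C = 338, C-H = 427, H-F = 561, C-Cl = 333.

Reaction I:
  Bonds broken (reactants):
    C-C: 1 × 338 = 338
    C-H: 6 × 427 = 2562
    C=C: 1 × 624 = 624
    Cl-Cl: 1 × 239 = 239
    Σ(broken) = 3763 kJ
  Bonds formed (products):
    C-C: 2 × 338 = 676
    C-Cl: 2 × 333 = 666
    C-H: 6 × 427 = 2562
    Σ(formed) = 3904 kJ
  ΔH_I = 3763 − 3904 = −141 kJ
Reaction II:
  Bonds broken (reactants):
    C-C: 2 × 338 = 676
    C-H: 8 × 427 = 3416
    C=C: 1 × 624 = 624
    H-F: 1 × 561 = 561
    Σ(broken) = 5277 kJ
  Bonds formed (products):
    C-C: 3 × 338 = 1014
    C-F: 1 × 502 = 502
    C-H: 9 × 427 = 3843
    Σ(formed) = 5359 kJ
  ΔH_II = 5277 − 5359 = −82 kJ
ΔH_I − ΔH_II = −59 kJ, so reaction I has the more negative ΔH; |ΔH_I − ΔH_II| = 59 kJ.

Reaction I, by 59 kJ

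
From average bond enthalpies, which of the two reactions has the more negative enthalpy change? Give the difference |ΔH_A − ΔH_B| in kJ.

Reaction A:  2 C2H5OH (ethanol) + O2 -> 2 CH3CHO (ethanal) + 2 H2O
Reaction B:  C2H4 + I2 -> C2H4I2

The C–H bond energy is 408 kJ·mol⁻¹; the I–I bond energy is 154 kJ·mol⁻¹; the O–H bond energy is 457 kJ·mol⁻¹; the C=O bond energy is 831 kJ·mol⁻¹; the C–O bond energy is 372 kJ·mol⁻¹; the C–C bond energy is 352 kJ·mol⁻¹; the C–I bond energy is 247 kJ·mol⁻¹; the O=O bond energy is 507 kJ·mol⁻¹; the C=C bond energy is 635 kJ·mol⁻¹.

Reaction A:
  Bonds broken (reactants):
    C–C: 2 × 352 = 704
    C–H: 10 × 408 = 4080
    C–O: 2 × 372 = 744
    O–H: 2 × 457 = 914
    O=O: 1 × 507 = 507
    Σ(broken) = 6949 kJ
  Bonds formed (products):
    C–C: 2 × 352 = 704
    C–H: 8 × 408 = 3264
    C=O: 2 × 831 = 1662
    O–H: 4 × 457 = 1828
    Σ(formed) = 7458 kJ
  ΔH_A = 6949 − 7458 = −509 kJ
Reaction B:
  Bonds broken (reactants):
    C–H: 4 × 408 = 1632
    C=C: 1 × 635 = 635
    I–I: 1 × 154 = 154
    Σ(broken) = 2421 kJ
  Bonds formed (products):
    C–C: 1 × 352 = 352
    C–H: 4 × 408 = 1632
    C–I: 2 × 247 = 494
    Σ(formed) = 2478 kJ
  ΔH_B = 2421 − 2478 = −57 kJ
ΔH_A − ΔH_B = −452 kJ, so reaction A has the more negative ΔH; |ΔH_A − ΔH_B| = 452 kJ.

Reaction A, by 452 kJ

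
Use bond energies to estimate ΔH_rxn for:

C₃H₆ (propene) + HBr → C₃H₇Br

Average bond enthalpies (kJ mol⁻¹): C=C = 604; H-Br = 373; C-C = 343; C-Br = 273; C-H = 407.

ΔH ≈ −46 kJ

Bonds broken (reactants):
  C-C: 1 × 343 = 343
  C-H: 6 × 407 = 2442
  C=C: 1 × 604 = 604
  H-Br: 1 × 373 = 373
  Σ(broken) = 3762 kJ
Bonds formed (products):
  C-Br: 1 × 273 = 273
  C-C: 2 × 343 = 686
  C-H: 7 × 407 = 2849
  Σ(formed) = 3808 kJ
ΔH = Σ(broken) − Σ(formed) = 3762 − 3808 = −46 kJ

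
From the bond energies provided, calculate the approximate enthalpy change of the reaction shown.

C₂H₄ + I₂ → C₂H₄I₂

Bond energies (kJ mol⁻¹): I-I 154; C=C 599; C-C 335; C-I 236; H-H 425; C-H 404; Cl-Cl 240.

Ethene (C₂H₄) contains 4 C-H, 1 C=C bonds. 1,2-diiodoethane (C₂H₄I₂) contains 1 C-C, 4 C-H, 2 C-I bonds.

Bonds broken (reactants):
  C-H: 4 × 404 = 1616
  C=C: 1 × 599 = 599
  I-I: 1 × 154 = 154
  Σ(broken) = 2369 kJ
Bonds formed (products):
  C-C: 1 × 335 = 335
  C-H: 4 × 404 = 1616
  C-I: 2 × 236 = 472
  Σ(formed) = 2423 kJ
ΔH = Σ(broken) − Σ(formed) = 2369 − 2423 = −54 kJ

ΔH ≈ −54 kJ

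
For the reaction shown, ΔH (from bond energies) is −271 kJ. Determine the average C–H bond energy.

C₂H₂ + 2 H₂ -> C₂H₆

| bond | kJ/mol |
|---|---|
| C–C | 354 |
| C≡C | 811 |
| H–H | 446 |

D(C–H) ≈ 405 kJ/mol

Let D be the C–H bond energy.
Σ(broken) = 1×811 + 2×D + 2×446 = 1703 + 2D
Σ(formed) = 1×354 + 6×D = 354 + 6D
ΔH = Σ(broken) − Σ(formed) = (1703 + 2D) − (354 + 6D) = +1349 − 4D
Setting this equal to −271 kJ gives 4D = 1620, so D = 405 kJ/mol.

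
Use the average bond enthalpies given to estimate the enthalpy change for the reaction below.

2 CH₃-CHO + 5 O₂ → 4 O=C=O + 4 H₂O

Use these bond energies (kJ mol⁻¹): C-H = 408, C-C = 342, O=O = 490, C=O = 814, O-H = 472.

ΔH ≈ −2262 kJ

Bonds broken (reactants):
  C-C: 2 × 342 = 684
  C-H: 8 × 408 = 3264
  C=O: 2 × 814 = 1628
  O=O: 5 × 490 = 2450
  Σ(broken) = 8026 kJ
Bonds formed (products):
  C=O: 8 × 814 = 6512
  O-H: 8 × 472 = 3776
  Σ(formed) = 10288 kJ
ΔH = Σ(broken) − Σ(formed) = 8026 − 10288 = −2262 kJ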